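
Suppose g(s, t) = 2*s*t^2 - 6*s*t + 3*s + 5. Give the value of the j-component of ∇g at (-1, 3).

(∇g)_2 = ∂g/∂t = 4*s*t - 6*s
At (-1, 3): -6.

-6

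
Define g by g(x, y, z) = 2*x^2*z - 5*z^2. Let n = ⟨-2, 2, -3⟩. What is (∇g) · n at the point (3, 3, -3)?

∂g/∂x = 4*x*z
∂g/∂y = 0
∂g/∂z = 2*x^2 - 10*z
∇g at (3, 3, -3) = (-36, 0, 48)
∇g · n = (-36)(-2) + (0)(2) + (48)(-3) = -72

-72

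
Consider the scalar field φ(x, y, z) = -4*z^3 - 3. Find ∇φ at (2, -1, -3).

∂φ/∂x = 0
∂φ/∂y = 0
∂φ/∂z = -12*z^2
∇φ = (0, 0, -12*z^2)
At (2, -1, -3): (0, 0, -108).

(0, 0, -108)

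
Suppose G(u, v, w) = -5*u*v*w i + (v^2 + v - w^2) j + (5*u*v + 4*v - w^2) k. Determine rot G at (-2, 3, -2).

(∇×G)₁ = ∂G₃/∂v − ∂G₂/∂w = 5*u + 2*w + 4
(∇×G)₂ = ∂G₁/∂w − ∂G₃/∂u = -5*u*v - 5*v
(∇×G)₃ = ∂G₂/∂u − ∂G₁/∂v = 5*u*w
∇×G = (5*u + 2*w + 4, -5*u*v - 5*v, 5*u*w)
At (-2, 3, -2): (-10, 15, 20).

(-10, 15, 20)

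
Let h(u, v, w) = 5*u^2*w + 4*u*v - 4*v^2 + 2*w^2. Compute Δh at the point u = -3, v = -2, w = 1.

6

∂²h/∂u² = 10*w
∂²h/∂v² = -8
∂²h/∂w² = 4
∇²h = 10*w - 4
At (-3, -2, 1): 6.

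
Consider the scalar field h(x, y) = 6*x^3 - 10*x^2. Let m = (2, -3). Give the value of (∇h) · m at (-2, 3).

224

∂h/∂x = 18*x^2 - 20*x
∂h/∂y = 0
∇h at (-2, 3) = (112, 0)
∇h · m = (112)(2) + (0)(-3) = 224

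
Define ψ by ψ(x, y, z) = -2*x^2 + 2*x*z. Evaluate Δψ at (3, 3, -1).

∂²ψ/∂x² = -4
∂²ψ/∂y² = 0
∂²ψ/∂z² = 0
∇²ψ = -4
At (3, 3, -1): -4.

-4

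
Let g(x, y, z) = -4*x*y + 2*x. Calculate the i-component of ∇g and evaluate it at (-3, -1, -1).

(∇g)_1 = ∂g/∂x = -4*y + 2
At (-3, -1, -1): 6.

6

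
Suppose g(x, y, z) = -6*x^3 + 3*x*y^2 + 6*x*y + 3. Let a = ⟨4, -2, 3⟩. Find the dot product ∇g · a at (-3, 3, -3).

∂g/∂x = -18*x^2 + 3*y^2 + 6*y
∂g/∂y = 6*x*y + 6*x
∂g/∂z = 0
∇g at (-3, 3, -3) = (-117, -72, 0)
∇g · a = (-117)(4) + (-72)(-2) + (0)(3) = -324

-324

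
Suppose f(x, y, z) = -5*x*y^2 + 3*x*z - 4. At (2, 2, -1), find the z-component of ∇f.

6

(∇f)_3 = ∂f/∂z = 3*x
At (2, 2, -1): 6.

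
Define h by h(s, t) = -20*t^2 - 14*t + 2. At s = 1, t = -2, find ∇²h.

-40

∂²h/∂s² = 0
∂²h/∂t² = -40
∇²h = -40
At (1, -2): -40.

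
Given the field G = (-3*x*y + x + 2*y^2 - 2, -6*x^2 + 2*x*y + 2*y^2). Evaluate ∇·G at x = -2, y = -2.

∂G₁/∂x = -3*y + 1
∂G₂/∂y = 2*x + 4*y
∇·G = 2*x + y + 1
At (-2, -2): -5.

-5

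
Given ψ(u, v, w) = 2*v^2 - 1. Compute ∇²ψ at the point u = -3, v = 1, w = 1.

4

∂²ψ/∂u² = 0
∂²ψ/∂v² = 4
∂²ψ/∂w² = 0
∇²ψ = 4
At (-3, 1, 1): 4.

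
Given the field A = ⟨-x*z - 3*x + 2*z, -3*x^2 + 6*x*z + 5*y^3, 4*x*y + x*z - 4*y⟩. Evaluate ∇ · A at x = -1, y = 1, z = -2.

∂A₁/∂x = -z - 3
∂A₂/∂y = 15*y^2
∂A₃/∂z = x
∇·A = x + 15*y^2 - z - 3
At (-1, 1, -2): 13.

13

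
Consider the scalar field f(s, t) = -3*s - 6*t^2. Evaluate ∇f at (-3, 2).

(-3, -24)

∂f/∂s = -3
∂f/∂t = -12*t
∇f = (-3, -12*t)
At (-3, 2): (-3, -24).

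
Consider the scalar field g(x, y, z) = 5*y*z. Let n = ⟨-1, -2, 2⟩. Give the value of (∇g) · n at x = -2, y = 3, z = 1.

20

∂g/∂x = 0
∂g/∂y = 5*z
∂g/∂z = 5*y
∇g at (-2, 3, 1) = (0, 5, 15)
∇g · n = (0)(-1) + (5)(-2) + (15)(2) = 20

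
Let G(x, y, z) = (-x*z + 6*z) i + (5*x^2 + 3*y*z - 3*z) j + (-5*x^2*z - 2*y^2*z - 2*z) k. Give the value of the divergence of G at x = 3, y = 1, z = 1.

∂G₁/∂x = -z
∂G₂/∂y = 3*z
∂G₃/∂z = -5*x^2 - 2*y^2 - 2
∇·G = -5*x^2 - 2*y^2 + 2*z - 2
At (3, 1, 1): -47.

-47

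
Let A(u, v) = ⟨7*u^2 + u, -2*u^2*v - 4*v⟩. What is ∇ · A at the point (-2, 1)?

-39

∂A₁/∂u = 14*u + 1
∂A₂/∂v = -2*u^2 - 4
∇·A = -2*u^2 + 14*u - 3
At (-2, 1): -39.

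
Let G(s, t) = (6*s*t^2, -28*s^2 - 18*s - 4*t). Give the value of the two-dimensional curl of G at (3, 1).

-222

∂G₂/∂s = -56*s - 18
∂G₁/∂t = 12*s*t
Scalar curl = -12*s*t - 56*s - 18
At (3, 1): -222.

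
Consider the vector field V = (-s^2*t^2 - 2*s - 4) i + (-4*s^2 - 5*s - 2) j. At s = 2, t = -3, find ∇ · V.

∂V₁/∂s = -2*s*t^2 - 2
∂V₂/∂t = 0
∇·V = -2*s*t^2 - 2
At (2, -3): -38.

-38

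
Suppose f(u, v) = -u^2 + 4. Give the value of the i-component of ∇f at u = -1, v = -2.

(∇f)_1 = ∂f/∂u = -2*u
At (-1, -2): 2.

2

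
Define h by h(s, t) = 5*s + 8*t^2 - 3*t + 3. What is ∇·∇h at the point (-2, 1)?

∂²h/∂s² = 0
∂²h/∂t² = 16
∇²h = 16
At (-2, 1): 16.

16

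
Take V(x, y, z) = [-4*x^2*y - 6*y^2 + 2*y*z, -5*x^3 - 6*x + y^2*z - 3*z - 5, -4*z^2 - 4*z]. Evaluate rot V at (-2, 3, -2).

(∇×V)₁ = ∂V₃/∂y − ∂V₂/∂z = -y^2 + 3
(∇×V)₂ = ∂V₁/∂z − ∂V₃/∂x = 2*y
(∇×V)₃ = ∂V₂/∂x − ∂V₁/∂y = -11*x^2 + 12*y - 2*z - 6
∇×V = (-y^2 + 3, 2*y, -11*x^2 + 12*y - 2*z - 6)
At (-2, 3, -2): (-6, 6, -10).

(-6, 6, -10)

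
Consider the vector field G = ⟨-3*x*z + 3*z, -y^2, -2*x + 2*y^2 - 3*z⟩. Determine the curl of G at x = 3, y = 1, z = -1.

(∇×G)₁ = ∂G₃/∂y − ∂G₂/∂z = 4*y
(∇×G)₂ = ∂G₁/∂z − ∂G₃/∂x = -3*x + 5
(∇×G)₃ = ∂G₂/∂x − ∂G₁/∂y = 0
∇×G = (4*y, -3*x + 5, 0)
At (3, 1, -1): (4, -4, 0).

(4, -4, 0)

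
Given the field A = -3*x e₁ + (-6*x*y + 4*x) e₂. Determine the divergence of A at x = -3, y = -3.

∂A₁/∂x = -3
∂A₂/∂y = -6*x
∇·A = -6*x - 3
At (-3, -3): 15.

15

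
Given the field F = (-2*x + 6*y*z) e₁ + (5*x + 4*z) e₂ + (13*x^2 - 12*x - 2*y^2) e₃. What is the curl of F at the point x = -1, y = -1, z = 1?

(0, 32, -1)

(∇×F)₁ = ∂F₃/∂y − ∂F₂/∂z = -4*y - 4
(∇×F)₂ = ∂F₁/∂z − ∂F₃/∂x = -26*x + 6*y + 12
(∇×F)₃ = ∂F₂/∂x − ∂F₁/∂y = -6*z + 5
∇×F = (-4*y - 4, -26*x + 6*y + 12, -6*z + 5)
At (-1, -1, 1): (0, 32, -1).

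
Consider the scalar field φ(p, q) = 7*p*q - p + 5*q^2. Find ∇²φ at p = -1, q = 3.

∂²φ/∂p² = 0
∂²φ/∂q² = 10
∇²φ = 10
At (-1, 3): 10.

10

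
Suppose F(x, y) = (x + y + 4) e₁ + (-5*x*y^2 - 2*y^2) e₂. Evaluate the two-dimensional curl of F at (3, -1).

∂F₂/∂x = -5*y^2
∂F₁/∂y = 1
Scalar curl = -5*y^2 - 1
At (3, -1): -6.

-6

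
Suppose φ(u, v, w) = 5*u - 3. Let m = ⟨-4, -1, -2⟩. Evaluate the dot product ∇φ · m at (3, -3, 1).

-20

∂φ/∂u = 5
∂φ/∂v = 0
∂φ/∂w = 0
∇φ at (3, -3, 1) = (5, 0, 0)
∇φ · m = (5)(-4) + (0)(-1) + (0)(-2) = -20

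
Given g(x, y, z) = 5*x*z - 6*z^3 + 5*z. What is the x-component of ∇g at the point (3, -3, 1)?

5

(∇g)_1 = ∂g/∂x = 5*z
At (3, -3, 1): 5.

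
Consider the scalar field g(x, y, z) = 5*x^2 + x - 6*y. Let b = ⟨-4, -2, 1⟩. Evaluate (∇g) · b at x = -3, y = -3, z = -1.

128

∂g/∂x = 10*x + 1
∂g/∂y = -6
∂g/∂z = 0
∇g at (-3, -3, -1) = (-29, -6, 0)
∇g · b = (-29)(-4) + (-6)(-2) + (0)(1) = 128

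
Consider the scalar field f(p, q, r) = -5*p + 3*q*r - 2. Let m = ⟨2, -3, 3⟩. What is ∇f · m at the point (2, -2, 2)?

∂f/∂p = -5
∂f/∂q = 3*r
∂f/∂r = 3*q
∇f at (2, -2, 2) = (-5, 6, -6)
∇f · m = (-5)(2) + (6)(-3) + (-6)(3) = -46

-46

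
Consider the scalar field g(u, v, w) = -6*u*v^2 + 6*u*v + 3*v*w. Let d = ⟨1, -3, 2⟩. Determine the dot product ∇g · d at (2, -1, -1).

∂g/∂u = -6*v^2 + 6*v
∂g/∂v = -12*u*v + 6*u + 3*w
∂g/∂w = 3*v
∇g at (2, -1, -1) = (-12, 33, -3)
∇g · d = (-12)(1) + (33)(-3) + (-3)(2) = -117

-117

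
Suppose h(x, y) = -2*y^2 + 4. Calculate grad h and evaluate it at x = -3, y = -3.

(0, 12)

∂h/∂x = 0
∂h/∂y = -4*y
∇h = (0, -4*y)
At (-3, -3): (0, 12).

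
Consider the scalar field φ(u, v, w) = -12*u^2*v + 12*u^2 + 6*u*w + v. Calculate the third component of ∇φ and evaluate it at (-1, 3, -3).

(∇φ)_3 = ∂φ/∂w = 6*u
At (-1, 3, -3): -6.

-6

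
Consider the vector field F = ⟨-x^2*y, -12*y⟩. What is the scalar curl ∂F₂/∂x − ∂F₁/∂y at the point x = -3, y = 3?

9

∂F₂/∂x = 0
∂F₁/∂y = -x^2
Scalar curl = x^2
At (-3, 3): 9.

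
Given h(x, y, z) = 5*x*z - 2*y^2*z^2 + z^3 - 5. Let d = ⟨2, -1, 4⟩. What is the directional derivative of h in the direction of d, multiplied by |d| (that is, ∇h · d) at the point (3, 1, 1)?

70

∂h/∂x = 5*z
∂h/∂y = -4*y*z^2
∂h/∂z = 5*x - 4*y^2*z + 3*z^2
∇h at (3, 1, 1) = (5, -4, 14)
∇h · d = (5)(2) + (-4)(-1) + (14)(4) = 70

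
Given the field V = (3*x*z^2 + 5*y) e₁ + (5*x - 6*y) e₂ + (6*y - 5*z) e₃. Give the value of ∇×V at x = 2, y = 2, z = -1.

(6, -12, 0)

(∇×V)₁ = ∂V₃/∂y − ∂V₂/∂z = 6
(∇×V)₂ = ∂V₁/∂z − ∂V₃/∂x = 6*x*z
(∇×V)₃ = ∂V₂/∂x − ∂V₁/∂y = 0
∇×V = (6, 6*x*z, 0)
At (2, 2, -1): (6, -12, 0).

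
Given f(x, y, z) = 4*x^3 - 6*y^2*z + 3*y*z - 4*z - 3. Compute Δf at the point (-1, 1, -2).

∂²f/∂x² = 24*x
∂²f/∂y² = -12*z
∂²f/∂z² = 0
∇²f = 24*x - 12*z
At (-1, 1, -2): 0.

0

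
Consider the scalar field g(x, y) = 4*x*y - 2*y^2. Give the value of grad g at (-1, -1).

∂g/∂x = 4*y
∂g/∂y = 4*x - 4*y
∇g = (4*y, 4*x - 4*y)
At (-1, -1): (-4, 0).

(-4, 0)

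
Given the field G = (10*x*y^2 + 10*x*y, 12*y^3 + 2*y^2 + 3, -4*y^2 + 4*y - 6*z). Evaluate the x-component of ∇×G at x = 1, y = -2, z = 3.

20

(∇×G)_1 = ∂G₃/∂y − ∂G₂/∂z
= -8*y + 4 − (0)
= -8*y + 4
At (1, -2, 3): 20.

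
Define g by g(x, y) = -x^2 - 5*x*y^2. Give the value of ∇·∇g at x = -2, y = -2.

∂²g/∂x² = -2
∂²g/∂y² = -10*x
∇²g = -10*x - 2
At (-2, -2): 18.

18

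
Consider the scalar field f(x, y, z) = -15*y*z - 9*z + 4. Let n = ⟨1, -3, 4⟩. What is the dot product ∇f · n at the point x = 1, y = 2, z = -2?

-246

∂f/∂x = 0
∂f/∂y = -15*z
∂f/∂z = -15*y - 9
∇f at (1, 2, -2) = (0, 30, -39)
∇f · n = (0)(1) + (30)(-3) + (-39)(4) = -246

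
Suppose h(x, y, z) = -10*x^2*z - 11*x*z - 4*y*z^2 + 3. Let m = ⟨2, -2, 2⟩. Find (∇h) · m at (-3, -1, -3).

∂h/∂x = -20*x*z - 11*z
∂h/∂y = -4*z^2
∂h/∂z = -10*x^2 - 11*x - 8*y*z
∇h at (-3, -1, -3) = (-147, -36, -81)
∇h · m = (-147)(2) + (-36)(-2) + (-81)(2) = -384

-384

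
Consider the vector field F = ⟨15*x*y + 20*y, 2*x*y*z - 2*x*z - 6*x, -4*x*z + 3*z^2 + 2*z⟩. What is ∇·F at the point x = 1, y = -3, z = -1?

-55

∂F₁/∂x = 15*y
∂F₂/∂y = 2*x*z
∂F₃/∂z = -4*x + 6*z + 2
∇·F = 2*x*z - 4*x + 15*y + 6*z + 2
At (1, -3, -1): -55.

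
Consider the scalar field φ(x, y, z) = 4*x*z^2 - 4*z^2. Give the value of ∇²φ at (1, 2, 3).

0

∂²φ/∂x² = 0
∂²φ/∂y² = 0
∂²φ/∂z² = 8*(x - 1)
∇²φ = 8*x - 8
At (1, 2, 3): 0.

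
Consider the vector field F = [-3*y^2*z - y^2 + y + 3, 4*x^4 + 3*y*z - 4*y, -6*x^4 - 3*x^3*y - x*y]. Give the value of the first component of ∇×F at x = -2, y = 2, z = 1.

20

(∇×F)_1 = ∂F₃/∂y − ∂F₂/∂z
= -3*x^3 - x − (3*y)
= -3*x^3 - x - 3*y
At (-2, 2, 1): 20.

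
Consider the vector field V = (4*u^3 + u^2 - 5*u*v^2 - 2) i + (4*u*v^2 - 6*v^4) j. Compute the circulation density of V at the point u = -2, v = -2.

∂V₂/∂u = 4*v^2
∂V₁/∂v = -10*u*v
Scalar curl = 10*u*v + 4*v^2
At (-2, -2): 56.

56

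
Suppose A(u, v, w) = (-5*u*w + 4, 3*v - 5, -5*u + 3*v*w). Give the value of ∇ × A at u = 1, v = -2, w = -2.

(-6, 0, 0)

(∇×A)₁ = ∂A₃/∂v − ∂A₂/∂w = 3*w
(∇×A)₂ = ∂A₁/∂w − ∂A₃/∂u = -5*u + 5
(∇×A)₃ = ∂A₂/∂u − ∂A₁/∂v = 0
∇×A = (3*w, -5*u + 5, 0)
At (1, -2, -2): (-6, 0, 0).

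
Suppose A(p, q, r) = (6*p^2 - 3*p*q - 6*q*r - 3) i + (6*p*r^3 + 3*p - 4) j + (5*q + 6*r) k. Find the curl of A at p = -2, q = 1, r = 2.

(149, -6, 57)

(∇×A)₁ = ∂A₃/∂q − ∂A₂/∂r = -18*p*r^2 + 5
(∇×A)₂ = ∂A₁/∂r − ∂A₃/∂p = -6*q
(∇×A)₃ = ∂A₂/∂p − ∂A₁/∂q = 3*p + 6*r^3 + 6*r + 3
∇×A = (-18*p*r^2 + 5, -6*q, 3*p + 6*r^3 + 6*r + 3)
At (-2, 1, 2): (149, -6, 57).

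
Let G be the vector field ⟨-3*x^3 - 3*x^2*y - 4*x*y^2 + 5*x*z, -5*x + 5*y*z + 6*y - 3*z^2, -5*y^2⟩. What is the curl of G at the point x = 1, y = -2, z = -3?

(∇×G)₁ = ∂G₃/∂y − ∂G₂/∂z = -15*y + 6*z
(∇×G)₂ = ∂G₁/∂z − ∂G₃/∂x = 5*x
(∇×G)₃ = ∂G₂/∂x − ∂G₁/∂y = 3*x^2 + 8*x*y - 5
∇×G = (-15*y + 6*z, 5*x, 3*x^2 + 8*x*y - 5)
At (1, -2, -3): (12, 5, -18).

(12, 5, -18)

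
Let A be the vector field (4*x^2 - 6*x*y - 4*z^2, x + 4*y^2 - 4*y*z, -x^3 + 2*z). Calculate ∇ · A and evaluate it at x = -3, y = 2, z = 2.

∂A₁/∂x = 8*x - 6*y
∂A₂/∂y = 8*y - 4*z
∂A₃/∂z = 2
∇·A = 8*x + 2*y - 4*z + 2
At (-3, 2, 2): -26.

-26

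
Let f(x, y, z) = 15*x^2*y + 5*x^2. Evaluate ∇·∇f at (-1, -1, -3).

-20

∂²f/∂x² = 10*(3*y + 1)
∂²f/∂y² = 0
∂²f/∂z² = 0
∇²f = 30*y + 10
At (-1, -1, -3): -20.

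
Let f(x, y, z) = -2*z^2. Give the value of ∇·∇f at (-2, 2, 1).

∂²f/∂x² = 0
∂²f/∂y² = 0
∂²f/∂z² = -4
∇²f = -4
At (-2, 2, 1): -4.

-4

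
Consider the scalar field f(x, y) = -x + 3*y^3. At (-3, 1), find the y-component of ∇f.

(∇f)_2 = ∂f/∂y = 9*y^2
At (-3, 1): 9.

9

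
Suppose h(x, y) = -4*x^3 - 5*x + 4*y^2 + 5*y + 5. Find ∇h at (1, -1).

(-17, -3)

∂h/∂x = -12*x^2 - 5
∂h/∂y = 8*y + 5
∇h = (-12*x^2 - 5, 8*y + 5)
At (1, -1): (-17, -3).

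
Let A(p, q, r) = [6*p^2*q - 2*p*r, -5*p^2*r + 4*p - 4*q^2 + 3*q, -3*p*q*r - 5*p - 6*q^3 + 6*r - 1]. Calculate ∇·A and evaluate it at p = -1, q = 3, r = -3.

∂A₁/∂p = 12*p*q - 2*r
∂A₂/∂q = -8*q + 3
∂A₃/∂r = -3*p*q + 6
∇·A = 9*p*q - 8*q - 2*r + 9
At (-1, 3, -3): -36.

-36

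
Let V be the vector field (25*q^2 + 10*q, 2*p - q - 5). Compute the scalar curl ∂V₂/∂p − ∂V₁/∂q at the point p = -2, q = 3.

∂V₂/∂p = 2
∂V₁/∂q = 50*q + 10
Scalar curl = -50*q - 8
At (-2, 3): -158.

-158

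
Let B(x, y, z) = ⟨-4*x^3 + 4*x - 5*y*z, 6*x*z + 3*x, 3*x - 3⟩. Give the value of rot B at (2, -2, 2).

(-12, 7, 25)

(∇×B)₁ = ∂B₃/∂y − ∂B₂/∂z = -6*x
(∇×B)₂ = ∂B₁/∂z − ∂B₃/∂x = -5*y - 3
(∇×B)₃ = ∂B₂/∂x − ∂B₁/∂y = 11*z + 3
∇×B = (-6*x, -5*y - 3, 11*z + 3)
At (2, -2, 2): (-12, 7, 25).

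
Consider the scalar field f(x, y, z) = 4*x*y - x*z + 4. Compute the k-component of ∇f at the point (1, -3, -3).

-1

(∇f)_3 = ∂f/∂z = -x
At (1, -3, -3): -1.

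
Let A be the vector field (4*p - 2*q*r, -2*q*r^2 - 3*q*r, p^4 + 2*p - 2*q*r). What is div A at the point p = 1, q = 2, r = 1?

∂A₁/∂p = 4
∂A₂/∂q = -2*r^2 - 3*r
∂A₃/∂r = -2*q
∇·A = -2*q - 2*r^2 - 3*r + 4
At (1, 2, 1): -5.

-5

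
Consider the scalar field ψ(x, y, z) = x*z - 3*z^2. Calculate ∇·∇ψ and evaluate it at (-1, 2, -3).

∂²ψ/∂x² = 0
∂²ψ/∂y² = 0
∂²ψ/∂z² = -6
∇²ψ = -6
At (-1, 2, -3): -6.

-6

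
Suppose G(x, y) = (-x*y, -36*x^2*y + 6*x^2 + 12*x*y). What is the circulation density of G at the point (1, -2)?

133

∂G₂/∂x = -72*x*y + 12*x + 12*y
∂G₁/∂y = -x
Scalar curl = -72*x*y + 13*x + 12*y
At (1, -2): 133.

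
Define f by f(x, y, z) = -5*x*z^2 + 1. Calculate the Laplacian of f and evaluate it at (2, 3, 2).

-20

∂²f/∂x² = 0
∂²f/∂y² = 0
∂²f/∂z² = -10*x
∇²f = -10*x
At (2, 3, 2): -20.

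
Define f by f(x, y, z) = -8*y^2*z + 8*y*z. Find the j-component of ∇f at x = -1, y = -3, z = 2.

(∇f)_2 = ∂f/∂y = -16*y*z + 8*z
At (-1, -3, 2): 112.

112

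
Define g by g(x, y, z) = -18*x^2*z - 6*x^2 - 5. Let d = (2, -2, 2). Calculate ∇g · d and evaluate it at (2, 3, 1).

∂g/∂x = -36*x*z - 12*x
∂g/∂y = 0
∂g/∂z = -18*x^2
∇g at (2, 3, 1) = (-96, 0, -72)
∇g · d = (-96)(2) + (0)(-2) + (-72)(2) = -336

-336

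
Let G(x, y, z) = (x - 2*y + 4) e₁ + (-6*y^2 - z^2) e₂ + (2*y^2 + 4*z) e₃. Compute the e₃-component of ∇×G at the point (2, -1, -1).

(∇×G)_3 = ∂G₂/∂x − ∂G₁/∂y
= 0 − (-2)
= 2
At (2, -1, -1): 2.

2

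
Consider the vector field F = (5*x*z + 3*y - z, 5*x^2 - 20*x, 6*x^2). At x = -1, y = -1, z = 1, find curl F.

(0, 6, -33)

(∇×F)₁ = ∂F₃/∂y − ∂F₂/∂z = 0
(∇×F)₂ = ∂F₁/∂z − ∂F₃/∂x = -7*x - 1
(∇×F)₃ = ∂F₂/∂x − ∂F₁/∂y = 10*x - 23
∇×F = (0, -7*x - 1, 10*x - 23)
At (-1, -1, 1): (0, 6, -33).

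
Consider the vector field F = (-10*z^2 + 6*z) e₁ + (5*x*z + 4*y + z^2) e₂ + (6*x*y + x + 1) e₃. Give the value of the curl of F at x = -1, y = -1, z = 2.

(-5, -29, 10)

(∇×F)₁ = ∂F₃/∂y − ∂F₂/∂z = x - 2*z
(∇×F)₂ = ∂F₁/∂z − ∂F₃/∂x = -6*y - 20*z + 5
(∇×F)₃ = ∂F₂/∂x − ∂F₁/∂y = 5*z
∇×F = (x - 2*z, -6*y - 20*z + 5, 5*z)
At (-1, -1, 2): (-5, -29, 10).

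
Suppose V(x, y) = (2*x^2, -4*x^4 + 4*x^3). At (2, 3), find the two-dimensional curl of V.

-80

∂V₂/∂x = -16*x^3 + 12*x^2
∂V₁/∂y = 0
Scalar curl = -16*x^3 + 12*x^2
At (2, 3): -80.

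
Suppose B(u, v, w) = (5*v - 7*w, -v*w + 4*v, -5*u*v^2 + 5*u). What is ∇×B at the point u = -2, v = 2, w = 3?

(∇×B)₁ = ∂B₃/∂v − ∂B₂/∂w = -10*u*v + v
(∇×B)₂ = ∂B₁/∂w − ∂B₃/∂u = 5*v^2 - 12
(∇×B)₃ = ∂B₂/∂u − ∂B₁/∂v = -5
∇×B = (-10*u*v + v, 5*v^2 - 12, -5)
At (-2, 2, 3): (42, 8, -5).

(42, 8, -5)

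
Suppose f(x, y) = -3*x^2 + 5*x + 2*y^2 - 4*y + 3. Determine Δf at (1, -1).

-2

∂²f/∂x² = -6
∂²f/∂y² = 4
∇²f = -2
At (1, -1): -2.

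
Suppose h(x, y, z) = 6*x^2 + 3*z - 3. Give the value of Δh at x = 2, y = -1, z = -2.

12

∂²h/∂x² = 12
∂²h/∂y² = 0
∂²h/∂z² = 0
∇²h = 12
At (2, -1, -2): 12.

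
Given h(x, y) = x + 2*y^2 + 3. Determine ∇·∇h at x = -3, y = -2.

∂²h/∂x² = 0
∂²h/∂y² = 4
∇²h = 4
At (-3, -2): 4.

4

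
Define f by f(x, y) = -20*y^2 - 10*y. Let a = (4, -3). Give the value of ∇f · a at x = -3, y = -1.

-90

∂f/∂x = 0
∂f/∂y = -40*y - 10
∇f at (-3, -1) = (0, 30)
∇f · a = (0)(4) + (30)(-3) = -90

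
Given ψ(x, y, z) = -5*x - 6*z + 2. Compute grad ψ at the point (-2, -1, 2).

(-5, 0, -6)

∂ψ/∂x = -5
∂ψ/∂y = 0
∂ψ/∂z = -6
∇ψ = (-5, 0, -6)
At (-2, -1, 2): (-5, 0, -6).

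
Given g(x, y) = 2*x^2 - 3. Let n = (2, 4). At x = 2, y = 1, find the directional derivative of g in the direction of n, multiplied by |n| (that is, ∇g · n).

16

∂g/∂x = 4*x
∂g/∂y = 0
∇g at (2, 1) = (8, 0)
∇g · n = (8)(2) + (0)(4) = 16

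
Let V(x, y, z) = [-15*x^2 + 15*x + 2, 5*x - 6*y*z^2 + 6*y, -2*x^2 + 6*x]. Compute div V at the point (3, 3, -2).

-93

∂V₁/∂x = -30*x + 15
∂V₂/∂y = -6*z^2 + 6
∂V₃/∂z = 0
∇·V = -30*x - 6*z^2 + 21
At (3, 3, -2): -93.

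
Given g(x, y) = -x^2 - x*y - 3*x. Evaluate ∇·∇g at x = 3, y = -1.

-2

∂²g/∂x² = -2
∂²g/∂y² = 0
∇²g = -2
At (3, -1): -2.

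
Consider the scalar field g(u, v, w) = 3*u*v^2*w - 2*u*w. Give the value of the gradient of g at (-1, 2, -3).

∂g/∂u = 3*v^2*w - 2*w
∂g/∂v = 6*u*v*w
∂g/∂w = 3*u*v^2 - 2*u
∇g = (3*v^2*w - 2*w, 6*u*v*w, 3*u*v^2 - 2*u)
At (-1, 2, -3): (-30, 36, -10).

(-30, 36, -10)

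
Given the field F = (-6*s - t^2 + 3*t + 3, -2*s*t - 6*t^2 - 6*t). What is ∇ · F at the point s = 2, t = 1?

∂F₁/∂s = -6
∂F₂/∂t = -2*s - 12*t - 6
∇·F = -2*s - 12*t - 12
At (2, 1): -28.

-28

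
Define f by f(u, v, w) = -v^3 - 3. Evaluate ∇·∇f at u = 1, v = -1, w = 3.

6

∂²f/∂u² = 0
∂²f/∂v² = -6*v
∂²f/∂w² = 0
∇²f = -6*v
At (1, -1, 3): 6.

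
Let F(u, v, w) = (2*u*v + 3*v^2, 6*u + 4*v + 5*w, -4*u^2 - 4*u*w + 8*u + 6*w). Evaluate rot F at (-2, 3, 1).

(-5, -20, -8)

(∇×F)₁ = ∂F₃/∂v − ∂F₂/∂w = -5
(∇×F)₂ = ∂F₁/∂w − ∂F₃/∂u = 8*u + 4*w - 8
(∇×F)₃ = ∂F₂/∂u − ∂F₁/∂v = -2*u - 6*v + 6
∇×F = (-5, 8*u + 4*w - 8, -2*u - 6*v + 6)
At (-2, 3, 1): (-5, -20, -8).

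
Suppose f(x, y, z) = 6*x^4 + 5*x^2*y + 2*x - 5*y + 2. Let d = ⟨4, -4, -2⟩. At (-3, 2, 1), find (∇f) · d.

∂f/∂x = 24*x^3 + 10*x*y + 2
∂f/∂y = 5*x^2 - 5
∂f/∂z = 0
∇f at (-3, 2, 1) = (-706, 40, 0)
∇f · d = (-706)(4) + (40)(-4) + (0)(-2) = -2984

-2984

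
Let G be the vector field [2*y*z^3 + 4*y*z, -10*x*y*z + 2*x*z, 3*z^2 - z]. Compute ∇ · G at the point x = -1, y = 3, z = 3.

47

∂G₁/∂x = 0
∂G₂/∂y = -10*x*z
∂G₃/∂z = 6*z - 1
∇·G = -10*x*z + 6*z - 1
At (-1, 3, 3): 47.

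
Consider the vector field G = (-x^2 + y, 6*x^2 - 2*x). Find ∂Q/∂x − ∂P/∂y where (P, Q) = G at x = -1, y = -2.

∂G₂/∂x = 12*x - 2
∂G₁/∂y = 1
Scalar curl = 12*x - 3
At (-1, -2): -15.

-15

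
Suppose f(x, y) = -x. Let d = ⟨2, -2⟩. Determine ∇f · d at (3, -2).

∂f/∂x = -1
∂f/∂y = 0
∇f at (3, -2) = (-1, 0)
∇f · d = (-1)(2) + (0)(-2) = -2

-2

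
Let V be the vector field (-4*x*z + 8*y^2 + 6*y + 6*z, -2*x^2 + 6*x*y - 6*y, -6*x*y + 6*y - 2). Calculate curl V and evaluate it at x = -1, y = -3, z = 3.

(∇×V)₁ = ∂V₃/∂y − ∂V₂/∂z = -6*x + 6
(∇×V)₂ = ∂V₁/∂z − ∂V₃/∂x = -4*x + 6*y + 6
(∇×V)₃ = ∂V₂/∂x − ∂V₁/∂y = -4*x - 10*y - 6
∇×V = (-6*x + 6, -4*x + 6*y + 6, -4*x - 10*y - 6)
At (-1, -3, 3): (12, -8, 28).

(12, -8, 28)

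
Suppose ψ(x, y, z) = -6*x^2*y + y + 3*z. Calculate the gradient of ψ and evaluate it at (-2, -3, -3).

(-72, -23, 3)

∂ψ/∂x = -12*x*y
∂ψ/∂y = -6*x^2 + 1
∂ψ/∂z = 3
∇ψ = (-12*x*y, -6*x^2 + 1, 3)
At (-2, -3, -3): (-72, -23, 3).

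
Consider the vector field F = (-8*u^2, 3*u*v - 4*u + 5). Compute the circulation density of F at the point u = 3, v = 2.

2

∂F₂/∂u = 3*v - 4
∂F₁/∂v = 0
Scalar curl = 3*v - 4
At (3, 2): 2.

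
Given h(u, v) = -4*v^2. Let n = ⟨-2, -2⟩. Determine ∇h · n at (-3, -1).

∂h/∂u = 0
∂h/∂v = -8*v
∇h at (-3, -1) = (0, 8)
∇h · n = (0)(-2) + (8)(-2) = -16

-16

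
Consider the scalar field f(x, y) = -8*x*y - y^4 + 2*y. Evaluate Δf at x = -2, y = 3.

-108

∂²f/∂x² = 0
∂²f/∂y² = -12*y^2
∇²f = -12*y^2
At (-2, 3): -108.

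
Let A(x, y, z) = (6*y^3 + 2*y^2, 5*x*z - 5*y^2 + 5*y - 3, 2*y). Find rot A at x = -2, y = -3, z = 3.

(∇×A)₁ = ∂A₃/∂y − ∂A₂/∂z = -5*x + 2
(∇×A)₂ = ∂A₁/∂z − ∂A₃/∂x = 0
(∇×A)₃ = ∂A₂/∂x − ∂A₁/∂y = -18*y^2 - 4*y + 5*z
∇×A = (-5*x + 2, 0, -18*y^2 - 4*y + 5*z)
At (-2, -3, 3): (12, 0, -135).

(12, 0, -135)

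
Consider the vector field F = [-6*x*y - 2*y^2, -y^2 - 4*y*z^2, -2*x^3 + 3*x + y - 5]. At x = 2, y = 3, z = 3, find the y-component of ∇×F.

(∇×F)_2 = ∂F₁/∂z − ∂F₃/∂x
= 0 − (-6*x^2 + 3)
= 6*x^2 - 3
At (2, 3, 3): 21.

21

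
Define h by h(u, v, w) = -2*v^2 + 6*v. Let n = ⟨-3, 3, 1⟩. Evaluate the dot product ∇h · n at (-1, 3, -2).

∂h/∂u = 0
∂h/∂v = -4*v + 6
∂h/∂w = 0
∇h at (-1, 3, -2) = (0, -6, 0)
∇h · n = (0)(-3) + (-6)(3) + (0)(1) = -18

-18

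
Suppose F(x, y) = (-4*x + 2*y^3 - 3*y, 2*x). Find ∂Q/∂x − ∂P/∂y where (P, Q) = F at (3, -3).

∂F₂/∂x = 2
∂F₁/∂y = 6*y^2 - 3
Scalar curl = -6*y^2 + 5
At (3, -3): -49.

-49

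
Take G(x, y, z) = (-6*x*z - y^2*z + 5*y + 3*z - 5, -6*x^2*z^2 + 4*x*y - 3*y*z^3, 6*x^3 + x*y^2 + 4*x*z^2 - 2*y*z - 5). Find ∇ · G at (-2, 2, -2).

∂G₁/∂x = -6*z
∂G₂/∂y = 4*x - 3*z^3
∂G₃/∂z = 8*x*z - 2*y
∇·G = 8*x*z + 4*x - 2*y - 3*z^3 - 6*z
At (-2, 2, -2): 56.

56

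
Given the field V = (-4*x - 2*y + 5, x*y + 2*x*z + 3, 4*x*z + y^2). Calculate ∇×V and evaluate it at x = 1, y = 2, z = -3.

(2, 12, -2)

(∇×V)₁ = ∂V₃/∂y − ∂V₂/∂z = -2*x + 2*y
(∇×V)₂ = ∂V₁/∂z − ∂V₃/∂x = -4*z
(∇×V)₃ = ∂V₂/∂x − ∂V₁/∂y = y + 2*z + 2
∇×V = (-2*x + 2*y, -4*z, y + 2*z + 2)
At (1, 2, -3): (2, 12, -2).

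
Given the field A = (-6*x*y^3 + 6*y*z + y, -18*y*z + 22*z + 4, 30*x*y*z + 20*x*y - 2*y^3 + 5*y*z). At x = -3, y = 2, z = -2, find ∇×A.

(100, 92, -205)

(∇×A)₁ = ∂A₃/∂y − ∂A₂/∂z = 30*x*z + 20*x - 6*y^2 + 18*y + 5*z - 22
(∇×A)₂ = ∂A₁/∂z − ∂A₃/∂x = -30*y*z - 14*y
(∇×A)₃ = ∂A₂/∂x − ∂A₁/∂y = 18*x*y^2 - 6*z - 1
∇×A = (30*x*z + 20*x - 6*y^2 + 18*y + 5*z - 22, -30*y*z - 14*y, 18*x*y^2 - 6*z - 1)
At (-3, 2, -2): (100, 92, -205).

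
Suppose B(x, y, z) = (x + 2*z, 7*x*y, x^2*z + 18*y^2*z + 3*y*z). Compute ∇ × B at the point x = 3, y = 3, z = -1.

(-111, 8, 21)

(∇×B)₁ = ∂B₃/∂y − ∂B₂/∂z = 36*y*z + 3*z
(∇×B)₂ = ∂B₁/∂z − ∂B₃/∂x = -2*x*z + 2
(∇×B)₃ = ∂B₂/∂x − ∂B₁/∂y = 7*y
∇×B = (36*y*z + 3*z, -2*x*z + 2, 7*y)
At (3, 3, -1): (-111, 8, 21).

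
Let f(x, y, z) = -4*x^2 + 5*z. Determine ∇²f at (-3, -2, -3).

∂²f/∂x² = -8
∂²f/∂y² = 0
∂²f/∂z² = 0
∇²f = -8
At (-3, -2, -3): -8.

-8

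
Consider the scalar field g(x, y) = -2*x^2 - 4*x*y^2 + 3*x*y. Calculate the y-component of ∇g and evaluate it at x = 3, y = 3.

(∇g)_2 = ∂g/∂y = -8*x*y + 3*x
At (3, 3): -63.

-63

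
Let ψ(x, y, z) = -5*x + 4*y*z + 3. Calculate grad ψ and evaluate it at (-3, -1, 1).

(-5, 4, -4)

∂ψ/∂x = -5
∂ψ/∂y = 4*z
∂ψ/∂z = 4*y
∇ψ = (-5, 4*z, 4*y)
At (-3, -1, 1): (-5, 4, -4).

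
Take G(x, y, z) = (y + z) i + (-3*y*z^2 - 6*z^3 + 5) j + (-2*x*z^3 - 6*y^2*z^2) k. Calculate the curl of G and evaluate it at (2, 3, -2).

(-108, -15, -1)

(∇×G)₁ = ∂G₃/∂y − ∂G₂/∂z = -12*y*z^2 + 6*y*z + 18*z^2
(∇×G)₂ = ∂G₁/∂z − ∂G₃/∂x = 2*z^3 + 1
(∇×G)₃ = ∂G₂/∂x − ∂G₁/∂y = -1
∇×G = (-12*y*z^2 + 6*y*z + 18*z^2, 2*z^3 + 1, -1)
At (2, 3, -2): (-108, -15, -1).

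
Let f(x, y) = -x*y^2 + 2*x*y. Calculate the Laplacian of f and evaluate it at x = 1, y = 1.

∂²f/∂x² = 0
∂²f/∂y² = -2*x
∇²f = -2*x
At (1, 1): -2.

-2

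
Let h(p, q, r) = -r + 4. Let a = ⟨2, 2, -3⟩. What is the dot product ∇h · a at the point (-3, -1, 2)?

∂h/∂p = 0
∂h/∂q = 0
∂h/∂r = -1
∇h at (-3, -1, 2) = (0, 0, -1)
∇h · a = (0)(2) + (0)(2) + (-1)(-3) = 3

3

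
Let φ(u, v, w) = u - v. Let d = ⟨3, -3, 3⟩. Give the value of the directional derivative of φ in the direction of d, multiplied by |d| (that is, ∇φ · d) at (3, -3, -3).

6

∂φ/∂u = 1
∂φ/∂v = -1
∂φ/∂w = 0
∇φ at (3, -3, -3) = (1, -1, 0)
∇φ · d = (1)(3) + (-1)(-3) + (0)(3) = 6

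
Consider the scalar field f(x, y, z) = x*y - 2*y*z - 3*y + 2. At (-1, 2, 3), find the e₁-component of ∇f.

2

(∇f)_1 = ∂f/∂x = y
At (-1, 2, 3): 2.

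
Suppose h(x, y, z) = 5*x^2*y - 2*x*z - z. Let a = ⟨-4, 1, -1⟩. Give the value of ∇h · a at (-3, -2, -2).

-216

∂h/∂x = 10*x*y - 2*z
∂h/∂y = 5*x^2
∂h/∂z = -2*x - 1
∇h at (-3, -2, -2) = (64, 45, 5)
∇h · a = (64)(-4) + (45)(1) + (5)(-1) = -216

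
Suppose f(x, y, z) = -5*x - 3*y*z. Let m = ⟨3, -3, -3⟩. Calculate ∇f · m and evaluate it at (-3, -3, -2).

-60

∂f/∂x = -5
∂f/∂y = -3*z
∂f/∂z = -3*y
∇f at (-3, -3, -2) = (-5, 6, 9)
∇f · m = (-5)(3) + (6)(-3) + (9)(-3) = -60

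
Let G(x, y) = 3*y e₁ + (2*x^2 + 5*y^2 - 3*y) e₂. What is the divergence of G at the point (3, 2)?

∂G₁/∂x = 0
∂G₂/∂y = 10*y - 3
∇·G = 10*y - 3
At (3, 2): 17.

17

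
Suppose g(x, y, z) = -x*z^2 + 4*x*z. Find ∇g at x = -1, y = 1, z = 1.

∂g/∂x = -z^2 + 4*z
∂g/∂y = 0
∂g/∂z = -2*x*z + 4*x
∇g = (-z^2 + 4*z, 0, -2*x*z + 4*x)
At (-1, 1, 1): (3, 0, -2).

(3, 0, -2)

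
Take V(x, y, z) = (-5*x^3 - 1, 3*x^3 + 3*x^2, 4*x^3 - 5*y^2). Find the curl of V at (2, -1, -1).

(10, -48, 48)

(∇×V)₁ = ∂V₃/∂y − ∂V₂/∂z = -10*y
(∇×V)₂ = ∂V₁/∂z − ∂V₃/∂x = -12*x^2
(∇×V)₃ = ∂V₂/∂x − ∂V₁/∂y = 9*x^2 + 6*x
∇×V = (-10*y, -12*x^2, 9*x^2 + 6*x)
At (2, -1, -1): (10, -48, 48).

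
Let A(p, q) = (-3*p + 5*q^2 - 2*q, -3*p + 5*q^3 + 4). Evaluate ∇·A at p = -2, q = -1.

∂A₁/∂p = -3
∂A₂/∂q = 15*q^2
∇·A = 15*q^2 - 3
At (-2, -1): 12.

12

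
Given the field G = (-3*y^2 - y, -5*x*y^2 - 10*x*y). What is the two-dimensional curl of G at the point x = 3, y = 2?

∂G₂/∂x = -5*y^2 - 10*y
∂G₁/∂y = -6*y - 1
Scalar curl = -5*y^2 - 4*y + 1
At (3, 2): -27.

-27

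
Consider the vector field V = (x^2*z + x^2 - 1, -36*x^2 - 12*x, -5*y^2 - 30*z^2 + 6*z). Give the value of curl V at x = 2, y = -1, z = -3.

(10, 4, -156)

(∇×V)₁ = ∂V₃/∂y − ∂V₂/∂z = -10*y
(∇×V)₂ = ∂V₁/∂z − ∂V₃/∂x = x^2
(∇×V)₃ = ∂V₂/∂x − ∂V₁/∂y = -72*x - 12
∇×V = (-10*y, x^2, -72*x - 12)
At (2, -1, -3): (10, 4, -156).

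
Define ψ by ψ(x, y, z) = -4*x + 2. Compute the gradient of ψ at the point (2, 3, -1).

∂ψ/∂x = -4
∂ψ/∂y = 0
∂ψ/∂z = 0
∇ψ = (-4, 0, 0)
At (2, 3, -1): (-4, 0, 0).

(-4, 0, 0)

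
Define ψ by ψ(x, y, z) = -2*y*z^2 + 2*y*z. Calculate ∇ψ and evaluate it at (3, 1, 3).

(0, -12, -10)

∂ψ/∂x = 0
∂ψ/∂y = -2*z^2 + 2*z
∂ψ/∂z = -4*y*z + 2*y
∇ψ = (0, -2*z^2 + 2*z, -4*y*z + 2*y)
At (3, 1, 3): (0, -12, -10).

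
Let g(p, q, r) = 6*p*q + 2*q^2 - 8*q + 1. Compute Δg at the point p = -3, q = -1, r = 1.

4

∂²g/∂p² = 0
∂²g/∂q² = 4
∂²g/∂r² = 0
∇²g = 4
At (-3, -1, 1): 4.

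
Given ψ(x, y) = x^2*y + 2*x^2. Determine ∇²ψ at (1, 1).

∂²ψ/∂x² = 2*(y + 2)
∂²ψ/∂y² = 0
∇²ψ = 2*y + 4
At (1, 1): 6.

6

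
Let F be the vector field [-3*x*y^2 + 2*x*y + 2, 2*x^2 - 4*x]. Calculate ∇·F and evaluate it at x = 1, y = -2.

∂F₁/∂x = -3*y^2 + 2*y
∂F₂/∂y = 0
∇·F = -3*y^2 + 2*y
At (1, -2): -16.

-16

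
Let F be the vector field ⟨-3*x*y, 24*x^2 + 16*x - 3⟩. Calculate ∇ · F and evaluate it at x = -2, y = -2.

∂F₁/∂x = -3*y
∂F₂/∂y = 0
∇·F = -3*y
At (-2, -2): 6.

6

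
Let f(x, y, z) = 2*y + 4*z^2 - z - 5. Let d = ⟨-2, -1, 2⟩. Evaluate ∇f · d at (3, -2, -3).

-52

∂f/∂x = 0
∂f/∂y = 2
∂f/∂z = 8*z - 1
∇f at (3, -2, -3) = (0, 2, -25)
∇f · d = (0)(-2) + (2)(-1) + (-25)(2) = -52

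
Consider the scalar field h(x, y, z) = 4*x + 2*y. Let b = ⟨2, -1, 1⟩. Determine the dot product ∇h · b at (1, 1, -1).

∂h/∂x = 4
∂h/∂y = 2
∂h/∂z = 0
∇h at (1, 1, -1) = (4, 2, 0)
∇h · b = (4)(2) + (2)(-1) + (0)(1) = 6

6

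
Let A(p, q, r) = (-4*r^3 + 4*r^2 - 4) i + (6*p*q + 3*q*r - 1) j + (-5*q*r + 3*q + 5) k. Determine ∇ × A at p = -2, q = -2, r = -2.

(19, -64, -12)

(∇×A)₁ = ∂A₃/∂q − ∂A₂/∂r = -3*q - 5*r + 3
(∇×A)₂ = ∂A₁/∂r − ∂A₃/∂p = -12*r^2 + 8*r
(∇×A)₃ = ∂A₂/∂p − ∂A₁/∂q = 6*q
∇×A = (-3*q - 5*r + 3, -12*r^2 + 8*r, 6*q)
At (-2, -2, -2): (19, -64, -12).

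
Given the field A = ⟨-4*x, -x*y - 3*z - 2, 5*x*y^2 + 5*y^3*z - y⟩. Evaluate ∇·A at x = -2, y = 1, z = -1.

3

∂A₁/∂x = -4
∂A₂/∂y = -x
∂A₃/∂z = 5*y^3
∇·A = -x + 5*y^3 - 4
At (-2, 1, -1): 3.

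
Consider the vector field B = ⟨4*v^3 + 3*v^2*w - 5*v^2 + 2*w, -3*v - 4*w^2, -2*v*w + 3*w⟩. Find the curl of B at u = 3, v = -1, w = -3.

(-18, 5, -40)

(∇×B)₁ = ∂B₃/∂v − ∂B₂/∂w = 6*w
(∇×B)₂ = ∂B₁/∂w − ∂B₃/∂u = 3*v^2 + 2
(∇×B)₃ = ∂B₂/∂u − ∂B₁/∂v = -12*v^2 - 6*v*w + 10*v
∇×B = (6*w, 3*v^2 + 2, -12*v^2 - 6*v*w + 10*v)
At (3, -1, -3): (-18, 5, -40).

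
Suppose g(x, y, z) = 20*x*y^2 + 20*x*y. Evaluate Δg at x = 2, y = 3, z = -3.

∂²g/∂x² = 0
∂²g/∂y² = 40*x
∂²g/∂z² = 0
∇²g = 40*x
At (2, 3, -3): 80.

80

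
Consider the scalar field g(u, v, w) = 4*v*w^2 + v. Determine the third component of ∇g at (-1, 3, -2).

(∇g)_3 = ∂g/∂w = 8*v*w
At (-1, 3, -2): -48.

-48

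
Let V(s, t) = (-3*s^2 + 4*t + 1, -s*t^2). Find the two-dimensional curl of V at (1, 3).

∂V₂/∂s = -t^2
∂V₁/∂t = 4
Scalar curl = -t^2 - 4
At (1, 3): -13.

-13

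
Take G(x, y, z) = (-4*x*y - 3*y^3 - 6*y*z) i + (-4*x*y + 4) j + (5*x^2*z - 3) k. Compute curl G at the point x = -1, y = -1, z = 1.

(0, 16, 15)

(∇×G)₁ = ∂G₃/∂y − ∂G₂/∂z = 0
(∇×G)₂ = ∂G₁/∂z − ∂G₃/∂x = -10*x*z - 6*y
(∇×G)₃ = ∂G₂/∂x − ∂G₁/∂y = 4*x + 9*y^2 - 4*y + 6*z
∇×G = (0, -10*x*z - 6*y, 4*x + 9*y^2 - 4*y + 6*z)
At (-1, -1, 1): (0, 16, 15).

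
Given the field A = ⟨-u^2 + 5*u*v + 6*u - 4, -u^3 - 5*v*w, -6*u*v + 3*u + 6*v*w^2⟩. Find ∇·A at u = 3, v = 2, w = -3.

-47

∂A₁/∂u = -2*u + 5*v + 6
∂A₂/∂v = -5*w
∂A₃/∂w = 12*v*w
∇·A = -2*u + 12*v*w + 5*v - 5*w + 6
At (3, 2, -3): -47.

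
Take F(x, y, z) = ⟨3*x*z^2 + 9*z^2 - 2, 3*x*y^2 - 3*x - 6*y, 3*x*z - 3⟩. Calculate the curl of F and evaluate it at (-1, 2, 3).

(0, 27, 9)

(∇×F)₁ = ∂F₃/∂y − ∂F₂/∂z = 0
(∇×F)₂ = ∂F₁/∂z − ∂F₃/∂x = 6*x*z + 15*z
(∇×F)₃ = ∂F₂/∂x − ∂F₁/∂y = 3*y^2 - 3
∇×F = (0, 6*x*z + 15*z, 3*y^2 - 3)
At (-1, 2, 3): (0, 27, 9).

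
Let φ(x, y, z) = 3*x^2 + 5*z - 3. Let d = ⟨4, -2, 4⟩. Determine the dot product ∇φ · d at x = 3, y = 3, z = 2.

92

∂φ/∂x = 6*x
∂φ/∂y = 0
∂φ/∂z = 5
∇φ at (3, 3, 2) = (18, 0, 5)
∇φ · d = (18)(4) + (0)(-2) + (5)(4) = 92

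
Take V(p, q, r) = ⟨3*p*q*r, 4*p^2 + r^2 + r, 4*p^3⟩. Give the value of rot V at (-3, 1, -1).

(1, -117, -33)

(∇×V)₁ = ∂V₃/∂q − ∂V₂/∂r = -2*r - 1
(∇×V)₂ = ∂V₁/∂r − ∂V₃/∂p = -12*p^2 + 3*p*q
(∇×V)₃ = ∂V₂/∂p − ∂V₁/∂q = -3*p*r + 8*p
∇×V = (-2*r - 1, -12*p^2 + 3*p*q, -3*p*r + 8*p)
At (-3, 1, -1): (1, -117, -33).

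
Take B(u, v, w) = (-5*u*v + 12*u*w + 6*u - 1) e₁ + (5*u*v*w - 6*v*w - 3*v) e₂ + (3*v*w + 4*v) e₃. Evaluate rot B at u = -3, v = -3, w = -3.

(-68, -36, 30)

(∇×B)₁ = ∂B₃/∂v − ∂B₂/∂w = -5*u*v + 6*v + 3*w + 4
(∇×B)₂ = ∂B₁/∂w − ∂B₃/∂u = 12*u
(∇×B)₃ = ∂B₂/∂u − ∂B₁/∂v = 5*u + 5*v*w
∇×B = (-5*u*v + 6*v + 3*w + 4, 12*u, 5*u + 5*v*w)
At (-3, -3, -3): (-68, -36, 30).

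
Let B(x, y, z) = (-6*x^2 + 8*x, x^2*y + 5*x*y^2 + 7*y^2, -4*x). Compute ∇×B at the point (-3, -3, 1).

(∇×B)₁ = ∂B₃/∂y − ∂B₂/∂z = 0
(∇×B)₂ = ∂B₁/∂z − ∂B₃/∂x = 4
(∇×B)₃ = ∂B₂/∂x − ∂B₁/∂y = 2*x*y + 5*y^2
∇×B = (0, 4, 2*x*y + 5*y^2)
At (-3, -3, 1): (0, 4, 63).

(0, 4, 63)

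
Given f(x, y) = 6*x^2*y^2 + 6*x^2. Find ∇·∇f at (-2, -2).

∂²f/∂x² = 12*(y^2 + 1)
∂²f/∂y² = 12*x^2
∇²f = 12*x^2 + 12*y^2 + 12
At (-2, -2): 108.

108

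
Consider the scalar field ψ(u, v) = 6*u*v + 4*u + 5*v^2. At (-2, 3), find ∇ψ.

(22, 18)

∂ψ/∂u = 6*v + 4
∂ψ/∂v = 6*u + 10*v
∇ψ = (6*v + 4, 6*u + 10*v)
At (-2, 3): (22, 18).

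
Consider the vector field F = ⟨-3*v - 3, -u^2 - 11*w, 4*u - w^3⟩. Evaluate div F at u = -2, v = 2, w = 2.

-12

∂F₁/∂u = 0
∂F₂/∂v = 0
∂F₃/∂w = -3*w^2
∇·F = -3*w^2
At (-2, 2, 2): -12.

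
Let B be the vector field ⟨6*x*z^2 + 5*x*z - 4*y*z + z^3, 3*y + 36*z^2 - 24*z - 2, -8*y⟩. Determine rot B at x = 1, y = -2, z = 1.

(∇×B)₁ = ∂B₃/∂y − ∂B₂/∂z = -72*z + 16
(∇×B)₂ = ∂B₁/∂z − ∂B₃/∂x = 12*x*z + 5*x - 4*y + 3*z^2
(∇×B)₃ = ∂B₂/∂x − ∂B₁/∂y = 4*z
∇×B = (-72*z + 16, 12*x*z + 5*x - 4*y + 3*z^2, 4*z)
At (1, -2, 1): (-56, 28, 4).

(-56, 28, 4)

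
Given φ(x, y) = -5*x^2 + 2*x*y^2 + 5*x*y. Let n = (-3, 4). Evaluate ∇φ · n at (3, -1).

∂φ/∂x = -10*x + 2*y^2 + 5*y
∂φ/∂y = 4*x*y + 5*x
∇φ at (3, -1) = (-33, 3)
∇φ · n = (-33)(-3) + (3)(4) = 111

111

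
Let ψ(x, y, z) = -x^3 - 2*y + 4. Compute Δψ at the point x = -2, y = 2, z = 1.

∂²ψ/∂x² = -6*x
∂²ψ/∂y² = 0
∂²ψ/∂z² = 0
∇²ψ = -6*x
At (-2, 2, 1): 12.

12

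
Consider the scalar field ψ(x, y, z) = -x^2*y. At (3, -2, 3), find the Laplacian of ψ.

4

∂²ψ/∂x² = -2*y
∂²ψ/∂y² = 0
∂²ψ/∂z² = 0
∇²ψ = -2*y
At (3, -2, 3): 4.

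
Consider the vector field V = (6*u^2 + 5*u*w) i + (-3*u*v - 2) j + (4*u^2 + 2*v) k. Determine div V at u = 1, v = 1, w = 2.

∂V₁/∂u = 12*u + 5*w
∂V₂/∂v = -3*u
∂V₃/∂w = 0
∇·V = 9*u + 5*w
At (1, 1, 2): 19.

19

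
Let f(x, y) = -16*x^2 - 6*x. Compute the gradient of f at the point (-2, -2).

∂f/∂x = -32*x - 6
∂f/∂y = 0
∇f = (-32*x - 6, 0)
At (-2, -2): (58, 0).

(58, 0)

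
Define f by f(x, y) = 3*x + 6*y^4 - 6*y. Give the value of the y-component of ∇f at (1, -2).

-198

(∇f)_2 = ∂f/∂y = 24*y^3 - 6
At (1, -2): -198.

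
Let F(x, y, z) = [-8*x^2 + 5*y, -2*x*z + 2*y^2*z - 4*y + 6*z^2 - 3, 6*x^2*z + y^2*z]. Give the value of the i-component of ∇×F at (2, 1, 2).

-18

(∇×F)_1 = ∂F₃/∂y − ∂F₂/∂z
= 2*y*z − (-2*x + 2*y^2 + 12*z)
= 2*x - 2*y^2 + 2*y*z - 12*z
At (2, 1, 2): -18.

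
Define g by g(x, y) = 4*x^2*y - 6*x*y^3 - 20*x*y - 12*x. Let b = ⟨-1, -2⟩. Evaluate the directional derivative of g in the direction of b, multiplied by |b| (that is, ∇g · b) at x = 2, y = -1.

122

∂g/∂x = 8*x*y - 6*y^3 - 20*y - 12
∂g/∂y = 4*x^2 - 18*x*y^2 - 20*x
∇g at (2, -1) = (-2, -60)
∇g · b = (-2)(-1) + (-60)(-2) = 122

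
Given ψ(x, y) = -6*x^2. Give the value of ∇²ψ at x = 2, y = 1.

-12

∂²ψ/∂x² = -12
∂²ψ/∂y² = 0
∇²ψ = -12
At (2, 1): -12.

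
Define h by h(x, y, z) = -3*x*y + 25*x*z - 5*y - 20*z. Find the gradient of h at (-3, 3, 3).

(66, 4, -95)

∂h/∂x = -3*y + 25*z
∂h/∂y = -3*x - 5
∂h/∂z = 25*x - 20
∇h = (-3*y + 25*z, -3*x - 5, 25*x - 20)
At (-3, 3, 3): (66, 4, -95).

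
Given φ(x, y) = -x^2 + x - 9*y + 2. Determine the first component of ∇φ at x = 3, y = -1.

(∇φ)_1 = ∂φ/∂x = -2*x + 1
At (3, -1): -5.

-5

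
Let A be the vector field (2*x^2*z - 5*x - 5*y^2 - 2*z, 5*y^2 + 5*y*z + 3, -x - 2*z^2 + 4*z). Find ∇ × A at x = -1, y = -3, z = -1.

(∇×A)₁ = ∂A₃/∂y − ∂A₂/∂z = -5*y
(∇×A)₂ = ∂A₁/∂z − ∂A₃/∂x = 2*x^2 - 1
(∇×A)₃ = ∂A₂/∂x − ∂A₁/∂y = 10*y
∇×A = (-5*y, 2*x^2 - 1, 10*y)
At (-1, -3, -1): (15, 1, -30).

(15, 1, -30)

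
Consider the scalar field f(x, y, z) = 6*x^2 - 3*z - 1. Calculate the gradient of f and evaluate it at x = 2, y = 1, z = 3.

∂f/∂x = 12*x
∂f/∂y = 0
∂f/∂z = -3
∇f = (12*x, 0, -3)
At (2, 1, 3): (24, 0, -3).

(24, 0, -3)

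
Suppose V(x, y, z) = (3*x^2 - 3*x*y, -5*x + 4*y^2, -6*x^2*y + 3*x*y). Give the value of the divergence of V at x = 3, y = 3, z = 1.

33

∂V₁/∂x = 6*x - 3*y
∂V₂/∂y = 8*y
∂V₃/∂z = 0
∇·V = 6*x + 5*y
At (3, 3, 1): 33.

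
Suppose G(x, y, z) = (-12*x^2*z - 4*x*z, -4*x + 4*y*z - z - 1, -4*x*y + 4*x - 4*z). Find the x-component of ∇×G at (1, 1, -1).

(∇×G)_1 = ∂G₃/∂y − ∂G₂/∂z
= -4*x − (4*y - 1)
= -4*x - 4*y + 1
At (1, 1, -1): -7.

-7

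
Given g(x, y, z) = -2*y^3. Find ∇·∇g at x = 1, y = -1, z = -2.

12

∂²g/∂x² = 0
∂²g/∂y² = -12*y
∂²g/∂z² = 0
∇²g = -12*y
At (1, -1, -2): 12.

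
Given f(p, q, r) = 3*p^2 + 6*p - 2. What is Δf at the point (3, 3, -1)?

6

∂²f/∂p² = 6
∂²f/∂q² = 0
∂²f/∂r² = 0
∇²f = 6
At (3, 3, -1): 6.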